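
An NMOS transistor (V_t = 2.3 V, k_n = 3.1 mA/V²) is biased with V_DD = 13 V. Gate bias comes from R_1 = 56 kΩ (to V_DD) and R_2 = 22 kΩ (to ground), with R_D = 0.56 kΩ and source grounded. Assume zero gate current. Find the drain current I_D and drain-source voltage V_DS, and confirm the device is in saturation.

I_D ≈ 2.9 mA, V_DS ≈ 11 V

V_G = V_DD·R_2/(R_1+R_2) = 13×22/78 = 3.67 V. With the source grounded, V_GS = V_G = 3.67 V.
Assume saturation: I_D = (k_n/2)(V_GS − V_t)² = (3.1/2)×(3.67 − 2.3)² = 1.55×1.37² = 2.9 mA.
V_DS = V_DD − I_D·R_D = 13 − 2.9×0.56 = 11.4 V.
Saturation requires V_DS ≥ V_GS − V_t = 1.37 V; 11.4 ≥ 1.37 ✓.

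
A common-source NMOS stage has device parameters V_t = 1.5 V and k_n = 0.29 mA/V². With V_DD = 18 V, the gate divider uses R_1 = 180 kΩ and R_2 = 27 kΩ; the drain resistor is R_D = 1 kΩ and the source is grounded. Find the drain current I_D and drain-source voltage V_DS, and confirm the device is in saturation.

V_G = V_DD·R_2/(R_1+R_2) = 18×27/207 = 2.35 V. With the source grounded, V_GS = V_G = 2.35 V.
Assume saturation: I_D = (k_n/2)(V_GS − V_t)² = (0.29/2)×(2.35 − 1.5)² = 0.145×0.848² = 0.104 mA.
V_DS = V_DD − I_D·R_D = 18 − 0.104×1 = 17.9 V.
Saturation requires V_DS ≥ V_GS − V_t = 0.848 V; 17.9 ≥ 0.848 ✓.

I_D ≈ 0.1 mA, V_DS ≈ 18 V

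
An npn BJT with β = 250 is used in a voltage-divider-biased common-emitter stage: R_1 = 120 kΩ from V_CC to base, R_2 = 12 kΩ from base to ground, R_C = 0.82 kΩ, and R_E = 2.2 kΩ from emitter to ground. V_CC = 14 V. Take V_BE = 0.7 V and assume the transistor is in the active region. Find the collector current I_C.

I_C ≈ 0.25 mA

Thevenize the base divider: V_Th = V_CC·R_2/(R_1+R_2) = 14×12/132 = 1.27 V, R_Th = R_1‖R_2 = 10.9 kΩ.
Base-emitter loop: V_Th = I_B·R_Th + V_BE + (β+1)I_B·R_E, so I_B = (1.27 − 0.7) / (10.9 + 251×2.2) = 0.00102 mA.
I_C = β·I_B = 250×0.00102 = 0.254 mA, and I_E = (β+1)I_B = 0.255 mA.
V_CE = V_CC − I_C·R_C − I_E·R_E = 14 − 0.254×0.82 − 0.255×2.2 = 13.2 V.
V_CE = 13.2 V > 0.2 V confirms active-region operation.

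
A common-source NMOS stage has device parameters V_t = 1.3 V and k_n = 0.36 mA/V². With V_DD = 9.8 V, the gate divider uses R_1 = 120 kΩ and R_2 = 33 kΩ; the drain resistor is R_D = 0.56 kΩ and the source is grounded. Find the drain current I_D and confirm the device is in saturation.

V_G = V_DD·R_2/(R_1+R_2) = 9.8×33/153 = 2.11 V. With the source grounded, V_GS = V_G = 2.11 V.
Assume saturation: I_D = (k_n/2)(V_GS − V_t)² = (0.36/2)×(2.11 − 1.3)² = 0.18×0.814² = 0.119 mA.
V_DS = V_DD − I_D·R_D = 9.8 − 0.119×0.56 = 9.73 V.
Saturation requires V_DS ≥ V_GS − V_t = 0.814 V; 9.73 ≥ 0.814 ✓.

I_D ≈ 0.12 mA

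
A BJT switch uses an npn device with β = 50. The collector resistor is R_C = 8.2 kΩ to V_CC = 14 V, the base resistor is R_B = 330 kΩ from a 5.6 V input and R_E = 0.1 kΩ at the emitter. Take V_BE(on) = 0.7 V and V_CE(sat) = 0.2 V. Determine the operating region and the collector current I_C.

Assume active. Base-emitter loop: I_B = (V_BB − V_BE)/(R_B + (β+1)R_E) = (5.6 − 0.7)/(330 + 51×0.1) = 0.0146 mA.
I_C = β·I_B = 50×0.0146 = 0.731 mA.
V_CE = V_CC − I_C·R_C − I_E·R_E = 14 − 0.731×8.2 − 0.746×0.1 = 7.93 V > V_CE(sat), so the active-region assumption holds.

active; I_C ≈ 0.73 mA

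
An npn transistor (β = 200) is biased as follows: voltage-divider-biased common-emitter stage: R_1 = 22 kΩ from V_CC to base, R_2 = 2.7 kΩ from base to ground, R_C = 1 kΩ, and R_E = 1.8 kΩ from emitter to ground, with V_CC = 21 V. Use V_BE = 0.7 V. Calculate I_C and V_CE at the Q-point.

Thevenize the base divider: V_Th = V_CC·R_2/(R_1+R_2) = 21×2.7/24.7 = 2.3 V, R_Th = R_1‖R_2 = 2.4 kΩ.
Base-emitter loop: V_Th = I_B·R_Th + V_BE + (β+1)I_B·R_E, so I_B = (2.3 − 0.7) / (2.4 + 201×1.8) = 0.00438 mA.
I_C = β·I_B = 200×0.00438 = 0.876 mA, and I_E = (β+1)I_B = 0.881 mA.
V_CE = V_CC − I_C·R_C − I_E·R_E = 21 − 0.876×1 − 0.881×1.8 = 18.5 V.
V_CE = 18.5 V > 0.2 V confirms active-region operation.

I_C ≈ 0.88 mA, V_CE ≈ 19 V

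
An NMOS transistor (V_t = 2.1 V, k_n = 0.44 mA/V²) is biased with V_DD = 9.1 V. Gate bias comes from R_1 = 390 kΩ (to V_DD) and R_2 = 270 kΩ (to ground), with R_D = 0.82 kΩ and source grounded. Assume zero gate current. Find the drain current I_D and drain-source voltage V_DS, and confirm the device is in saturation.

I_D ≈ 0.58 mA, V_DS ≈ 8.6 V

V_G = V_DD·R_2/(R_1+R_2) = 9.1×270/660 = 3.72 V. With the source grounded, V_GS = V_G = 3.72 V.
Assume saturation: I_D = (k_n/2)(V_GS − V_t)² = (0.44/2)×(3.72 − 2.1)² = 0.22×1.62² = 0.579 mA.
V_DS = V_DD − I_D·R_D = 9.1 − 0.579×0.82 = 8.62 V.
Saturation requires V_DS ≥ V_GS − V_t = 1.62 V; 8.62 ≥ 1.62 ✓.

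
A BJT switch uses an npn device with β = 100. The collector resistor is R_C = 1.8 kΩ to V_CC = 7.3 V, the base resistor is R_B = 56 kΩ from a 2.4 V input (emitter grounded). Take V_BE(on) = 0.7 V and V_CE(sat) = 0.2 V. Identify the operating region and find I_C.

active; I_C ≈ 3 mA

Assume active. Base-emitter loop: I_B = (V_BB − V_BE)/R_B = (2.4 − 0.7)/56 = 0.0304 mA.
I_C = β·I_B = 100×0.0304 = 3.04 mA.
V_CE = V_CC − I_C·R_C = 7.3 − 3.04×1.8 = 1.84 V > V_CE(sat), so the active-region assumption holds.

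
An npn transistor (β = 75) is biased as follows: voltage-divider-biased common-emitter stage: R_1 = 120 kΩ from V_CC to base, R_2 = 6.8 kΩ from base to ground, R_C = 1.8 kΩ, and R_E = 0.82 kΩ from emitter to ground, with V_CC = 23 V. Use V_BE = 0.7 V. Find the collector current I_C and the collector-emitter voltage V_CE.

I_C ≈ 0.58 mA, V_CE ≈ 21 V

Thevenize the base divider: V_Th = V_CC·R_2/(R_1+R_2) = 23×6.8/127 = 1.23 V, R_Th = R_1‖R_2 = 6.44 kΩ.
Base-emitter loop: V_Th = I_B·R_Th + V_BE + (β+1)I_B·R_E, so I_B = (1.23 − 0.7) / (6.44 + 76×0.82) = 0.00776 mA.
I_C = β·I_B = 75×0.00776 = 0.582 mA, and I_E = (β+1)I_B = 0.59 mA.
V_CE = V_CC − I_C·R_C − I_E·R_E = 23 − 0.582×1.8 − 0.59×0.82 = 21.5 V.
V_CE = 21.5 V > 0.2 V confirms active-region operation.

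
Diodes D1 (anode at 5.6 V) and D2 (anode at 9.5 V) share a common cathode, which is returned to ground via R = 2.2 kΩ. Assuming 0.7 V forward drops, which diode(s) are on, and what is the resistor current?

Only D2 conducts; I_R ≈ 4 mA

Assume both conduct. Then node N would need to be at both 5.6−0.7 = 4.9 V and 9.5−0.7 = 8.8 V, which is impossible.
Assume only D2 conducts: V_N = 9.5 − 0.7 = 8.8 V, so I_R = 8.8/2.2 = 4 mA.
Check D1: its anode-to-cathode voltage is 5.6 − 8.8 = -3.2 V < 0.7 V, so it is off. The assumption is consistent.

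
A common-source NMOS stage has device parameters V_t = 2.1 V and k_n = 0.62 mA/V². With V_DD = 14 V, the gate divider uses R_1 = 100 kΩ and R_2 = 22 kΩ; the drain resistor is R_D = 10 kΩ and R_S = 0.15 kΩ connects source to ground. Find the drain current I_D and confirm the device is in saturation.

V_G = V_DD·R_2/(R_1+R_2) = 14×22/122 = 2.52 V.
Assume saturation: I_D = (k_n/2)(V_GS − V_t)² with V_GS = V_G − I_D·R_S = 2.52 − 0.15·I_D.
Substituting gives 0.00697·I_D² − 1.04·I_D + 0.0559 = 0, with roots I_D = 0.0538 or 149 mA.
The root I_D = 149 mA gives V_GS = -19.8 V ≤ V_t, so take I_D = 0.0538 mA.
Then V_GS = 2.52 V and V_DS = V_DD − I_D(R_D+R_S) = 14 − 0.0538×10.2 = 13.5 V.
Saturation requires V_DS ≥ V_GS − V_t = 0.417 V; 13.5 ≥ 0.417 ✓.

I_D ≈ 0.054 mA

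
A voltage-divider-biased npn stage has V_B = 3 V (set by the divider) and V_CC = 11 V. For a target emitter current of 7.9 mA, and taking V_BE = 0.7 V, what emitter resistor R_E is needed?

V_E = V_B − V_BE = 3 − 0.7 = 2.3 V.
R_E = V_E / I_E = 2.3 / 7.9 = 0.291 kΩ.

R_E ≈ 0.29 kΩ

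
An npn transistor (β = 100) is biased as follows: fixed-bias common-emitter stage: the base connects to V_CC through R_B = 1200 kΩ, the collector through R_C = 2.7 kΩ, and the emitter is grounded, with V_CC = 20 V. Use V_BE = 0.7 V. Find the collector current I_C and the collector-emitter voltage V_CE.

I_C ≈ 1.6 mA, V_CE ≈ 16 V

Base loop: V_CC = I_B·R_B + V_BE, so I_B = (20 − 0.7)/1200 kΩ = 0.0161 mA.
In the active region I_C = β·I_B = 100 × 0.0161 = 1.61 mA.
Collector loop: V_CE = V_CC − I_C·R_C = 20 − 1.61×2.7 = 15.7 V.
Since V_CE = 15.7 V > V_CE(sat) ≈ 0.2 V, the transistor is in the active region as assumed.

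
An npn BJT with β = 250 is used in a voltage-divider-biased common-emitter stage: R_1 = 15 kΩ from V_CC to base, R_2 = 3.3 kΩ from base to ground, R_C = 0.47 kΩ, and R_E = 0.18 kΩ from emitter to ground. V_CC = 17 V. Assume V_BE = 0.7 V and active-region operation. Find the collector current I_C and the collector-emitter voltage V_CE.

I_C ≈ 12 mA, V_CE ≈ 9 V

Thevenize the base divider: V_Th = V_CC·R_2/(R_1+R_2) = 17×3.3/18.3 = 3.07 V, R_Th = R_1‖R_2 = 2.7 kΩ.
Base-emitter loop: V_Th = I_B·R_Th + V_BE + (β+1)I_B·R_E, so I_B = (3.07 − 0.7) / (2.7 + 251×0.18) = 0.0494 mA.
I_C = β·I_B = 250×0.0494 = 12.4 mA, and I_E = (β+1)I_B = 12.4 mA.
V_CE = V_CC − I_C·R_C − I_E·R_E = 17 − 12.4×0.47 − 12.4×0.18 = 8.96 V.
V_CE = 8.96 V > 0.2 V confirms active-region operation.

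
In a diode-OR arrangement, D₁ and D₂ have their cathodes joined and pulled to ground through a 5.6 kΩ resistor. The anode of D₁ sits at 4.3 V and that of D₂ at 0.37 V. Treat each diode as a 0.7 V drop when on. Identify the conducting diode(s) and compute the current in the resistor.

Only D₁ conducts; I_R ≈ 0.64 mA

Assume both conduct. Then node N would need to be at both 4.3−0.7 = 3.6 V and 0.37−0.7 = -0.33 V, which is impossible.
Assume only D₁ conducts: V_N = 4.3 − 0.7 = 3.6 V, so I_R = 3.6/5.6 = 0.643 mA.
Check D₂: its anode-to-cathode voltage is 0.37 − 3.6 = -3.23 V < 0.7 V, so it is off. The assumption is consistent.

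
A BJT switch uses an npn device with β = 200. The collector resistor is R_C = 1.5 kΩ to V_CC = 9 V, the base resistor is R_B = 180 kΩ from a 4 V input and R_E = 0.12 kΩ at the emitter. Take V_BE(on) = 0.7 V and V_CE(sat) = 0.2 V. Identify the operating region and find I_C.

active; I_C ≈ 3.2 mA

Assume active. Base-emitter loop: I_B = (V_BB − V_BE)/(R_B + (β+1)R_E) = (4 − 0.7)/(180 + 201×0.12) = 0.0162 mA.
I_C = β·I_B = 200×0.0162 = 3.23 mA.
V_CE = V_CC − I_C·R_C − I_E·R_E = 9 − 3.23×1.5 − 3.25×0.12 = 3.76 V > V_CE(sat), so the active-region assumption holds.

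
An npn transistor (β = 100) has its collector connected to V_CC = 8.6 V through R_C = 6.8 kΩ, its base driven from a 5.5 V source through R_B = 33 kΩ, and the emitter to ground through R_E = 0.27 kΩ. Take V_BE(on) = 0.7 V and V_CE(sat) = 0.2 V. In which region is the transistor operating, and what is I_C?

saturation; I_C ≈ 1.2 mA

Assume active: I_B = (5.5 − 0.7)/(33 + 101×0.27) = 0.0796 mA, I_C = β·I_B = 7.96 mA.
Then V_CE = 8.6 − 7.96×6.8 − 8.04×0.27 = -47.7 V < 0.2 V — the active assumption fails.
Re-solve with V_CE = 0.2 V. KCL at the emitter: V_E/R_E = (V_BB−0.7−V_E)/R_B + (V_CC−0.2−V_E)/R_C, giving V_E = 0.356 V.
I_C = (V_CC − 0.2 − V_E)/R_C = (8.4 − 0.356)/6.8 = 1.18 mA.
Check: I_B = (4.8 − 0.356)/33 = 0.135 mA, and β·I_B = 13.5 mA > I_C, confirming saturation.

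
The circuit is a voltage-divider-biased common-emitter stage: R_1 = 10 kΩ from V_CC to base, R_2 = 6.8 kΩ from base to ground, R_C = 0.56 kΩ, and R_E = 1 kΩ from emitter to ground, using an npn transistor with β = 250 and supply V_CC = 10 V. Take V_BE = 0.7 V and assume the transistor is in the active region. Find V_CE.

Thevenize the base divider: V_Th = V_CC·R_2/(R_1+R_2) = 10×6.8/16.8 = 4.05 V, R_Th = R_1‖R_2 = 4.05 kΩ.
Base-emitter loop: V_Th = I_B·R_Th + V_BE + (β+1)I_B·R_E, so I_B = (4.05 − 0.7) / (4.05 + 251×1) = 0.0131 mA.
I_C = β·I_B = 250×0.0131 = 3.28 mA, and I_E = (β+1)I_B = 3.29 mA.
V_CE = V_CC − I_C·R_C − I_E·R_E = 10 − 3.28×0.56 − 3.29×1 = 4.87 V.
V_CE = 4.87 V > 0.2 V confirms active-region operation.

V_CE ≈ 4.9 V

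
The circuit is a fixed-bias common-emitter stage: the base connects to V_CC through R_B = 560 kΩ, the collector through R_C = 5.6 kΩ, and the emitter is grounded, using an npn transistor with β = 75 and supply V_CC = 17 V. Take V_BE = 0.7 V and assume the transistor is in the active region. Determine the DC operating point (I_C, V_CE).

I_C ≈ 2.2 mA, V_CE ≈ 4.8 V

Base loop: V_CC = I_B·R_B + V_BE, so I_B = (17 − 0.7)/560 kΩ = 0.0291 mA.
In the active region I_C = β·I_B = 75 × 0.0291 = 2.18 mA.
Collector loop: V_CE = V_CC − I_C·R_C = 17 − 2.18×5.6 = 4.78 V.
Since V_CE = 4.78 V > V_CE(sat) ≈ 0.2 V, the transistor is in the active region as assumed.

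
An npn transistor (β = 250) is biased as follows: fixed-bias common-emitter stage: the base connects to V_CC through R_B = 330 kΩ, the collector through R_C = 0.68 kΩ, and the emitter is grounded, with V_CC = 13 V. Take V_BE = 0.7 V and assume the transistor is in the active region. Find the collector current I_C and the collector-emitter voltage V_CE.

I_C ≈ 9.3 mA, V_CE ≈ 6.7 V

Base loop: V_CC = I_B·R_B + V_BE, so I_B = (13 − 0.7)/330 kΩ = 0.0373 mA.
In the active region I_C = β·I_B = 250 × 0.0373 = 9.32 mA.
Collector loop: V_CE = V_CC − I_C·R_C = 13 − 9.32×0.68 = 6.66 V.
Since V_CE = 6.66 V > V_CE(sat) ≈ 0.2 V, the transistor is in the active region as assumed.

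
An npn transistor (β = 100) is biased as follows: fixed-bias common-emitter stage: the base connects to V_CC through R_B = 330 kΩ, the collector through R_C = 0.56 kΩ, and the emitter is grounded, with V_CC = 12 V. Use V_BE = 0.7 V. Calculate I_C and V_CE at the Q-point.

Base loop: V_CC = I_B·R_B + V_BE, so I_B = (12 − 0.7)/330 kΩ = 0.0342 mA.
In the active region I_C = β·I_B = 100 × 0.0342 = 3.42 mA.
Collector loop: V_CE = V_CC − I_C·R_C = 12 − 3.42×0.56 = 10.1 V.
Since V_CE = 10.1 V > V_CE(sat) ≈ 0.2 V, the transistor is in the active region as assumed.

I_C ≈ 3.4 mA, V_CE ≈ 10 V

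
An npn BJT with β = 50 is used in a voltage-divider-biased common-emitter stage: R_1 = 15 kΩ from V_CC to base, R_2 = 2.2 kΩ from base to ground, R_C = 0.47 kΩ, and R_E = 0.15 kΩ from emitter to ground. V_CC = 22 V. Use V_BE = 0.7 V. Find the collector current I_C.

I_C ≈ 11 mA

Thevenize the base divider: V_Th = V_CC·R_2/(R_1+R_2) = 22×2.2/17.2 = 2.81 V, R_Th = R_1‖R_2 = 1.92 kΩ.
Base-emitter loop: V_Th = I_B·R_Th + V_BE + (β+1)I_B·R_E, so I_B = (2.81 − 0.7) / (1.92 + 51×0.15) = 0.221 mA.
I_C = β·I_B = 50×0.221 = 11 mA, and I_E = (β+1)I_B = 11.3 mA.
V_CE = V_CC − I_C·R_C − I_E·R_E = 22 − 11×0.47 − 11.3×0.15 = 15.1 V.
V_CE = 15.1 V > 0.2 V confirms active-region operation.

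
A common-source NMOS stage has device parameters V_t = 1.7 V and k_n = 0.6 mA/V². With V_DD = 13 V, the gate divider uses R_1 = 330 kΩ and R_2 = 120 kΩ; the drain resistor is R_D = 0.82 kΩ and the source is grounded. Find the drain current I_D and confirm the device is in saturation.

I_D ≈ 0.94 mA

V_G = V_DD·R_2/(R_1+R_2) = 13×120/450 = 3.47 V. With the source grounded, V_GS = V_G = 3.47 V.
Assume saturation: I_D = (k_n/2)(V_GS − V_t)² = (0.6/2)×(3.47 − 1.7)² = 0.3×1.77² = 0.936 mA.
V_DS = V_DD − I_D·R_D = 13 − 0.936×0.82 = 12.2 V.
Saturation requires V_DS ≥ V_GS − V_t = 1.77 V; 12.2 ≥ 1.77 ✓.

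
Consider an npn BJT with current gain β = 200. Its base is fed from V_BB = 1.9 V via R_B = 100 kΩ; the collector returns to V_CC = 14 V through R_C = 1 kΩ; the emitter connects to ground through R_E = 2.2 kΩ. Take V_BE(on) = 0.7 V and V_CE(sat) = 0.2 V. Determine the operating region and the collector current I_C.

active; I_C ≈ 0.44 mA

Assume active. Base-emitter loop: I_B = (V_BB − V_BE)/(R_B + (β+1)R_E) = (1.9 − 0.7)/(100 + 201×2.2) = 0.00221 mA.
I_C = β·I_B = 200×0.00221 = 0.443 mA.
V_CE = V_CC − I_C·R_C − I_E·R_E = 14 − 0.443×1 − 0.445×2.2 = 12.6 V > V_CE(sat), so the active-region assumption holds.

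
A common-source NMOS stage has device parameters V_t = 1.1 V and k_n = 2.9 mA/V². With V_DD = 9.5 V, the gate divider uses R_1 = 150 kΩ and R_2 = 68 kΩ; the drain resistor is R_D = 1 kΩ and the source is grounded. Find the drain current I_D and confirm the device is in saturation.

V_G = V_DD·R_2/(R_1+R_2) = 9.5×68/218 = 2.96 V. With the source grounded, V_GS = V_G = 2.96 V.
Assume saturation: I_D = (k_n/2)(V_GS − V_t)² = (2.9/2)×(2.96 − 1.1)² = 1.45×1.86² = 5.03 mA.
V_DS = V_DD − I_D·R_D = 9.5 − 5.03×1 = 4.47 V.
Saturation requires V_DS ≥ V_GS − V_t = 1.86 V; 4.47 ≥ 1.86 ✓.

I_D ≈ 5 mA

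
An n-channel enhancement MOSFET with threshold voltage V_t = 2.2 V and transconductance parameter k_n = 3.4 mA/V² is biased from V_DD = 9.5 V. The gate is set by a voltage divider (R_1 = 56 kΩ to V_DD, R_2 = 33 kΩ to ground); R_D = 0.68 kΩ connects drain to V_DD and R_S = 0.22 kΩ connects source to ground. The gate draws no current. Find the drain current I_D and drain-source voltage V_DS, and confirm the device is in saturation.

V_G = V_DD·R_2/(R_1+R_2) = 9.5×33/89 = 3.52 V.
Assume saturation: I_D = (k_n/2)(V_GS − V_t)² with V_GS = V_G − I_D·R_S = 3.52 − 0.22·I_D.
Substituting gives 0.0823·I_D² − 1.99·I_D + 2.97 = 0, with roots I_D = 1.6 or 22.6 mA.
The root I_D = 22.6 mA gives V_GS = -1.44 V ≤ V_t, so take I_D = 1.6 mA.
Then V_GS = 3.17 V and V_DS = V_DD − I_D(R_D+R_S) = 9.5 − 1.6×0.9 = 8.06 V.
Saturation requires V_DS ≥ V_GS − V_t = 0.97 V; 8.06 ≥ 0.97 ✓.

I_D ≈ 1.6 mA, V_DS ≈ 8.1 V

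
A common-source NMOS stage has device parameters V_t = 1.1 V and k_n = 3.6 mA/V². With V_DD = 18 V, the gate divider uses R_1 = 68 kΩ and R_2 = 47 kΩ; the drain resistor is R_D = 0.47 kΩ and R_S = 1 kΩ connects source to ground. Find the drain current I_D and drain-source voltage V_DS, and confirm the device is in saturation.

I_D ≈ 4.6 mA, V_DS ≈ 11 V

V_G = V_DD·R_2/(R_1+R_2) = 18×47/115 = 7.36 V.
Assume saturation: I_D = (k_n/2)(V_GS − V_t)² with V_GS = V_G − I_D·R_S = 7.36 − 1·I_D.
Substituting gives 1.8·I_D² − 23.5·I_D + 70.5 = 0, with roots I_D = 4.65 or 8.42 mA.
The root I_D = 8.42 mA gives V_GS = -1.06 V ≤ V_t, so take I_D = 4.65 mA.
Then V_GS = 2.71 V and V_DS = V_DD − I_D(R_D+R_S) = 18 − 4.65×1.47 = 11.2 V.
Saturation requires V_DS ≥ V_GS − V_t = 1.61 V; 11.2 ≥ 1.61 ✓.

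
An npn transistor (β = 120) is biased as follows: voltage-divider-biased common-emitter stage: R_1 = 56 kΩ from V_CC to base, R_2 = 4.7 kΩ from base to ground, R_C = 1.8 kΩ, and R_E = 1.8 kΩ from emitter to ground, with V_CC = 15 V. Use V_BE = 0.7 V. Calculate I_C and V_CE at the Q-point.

Thevenize the base divider: V_Th = V_CC·R_2/(R_1+R_2) = 15×4.7/60.7 = 1.16 V, R_Th = R_1‖R_2 = 4.34 kΩ.
Base-emitter loop: V_Th = I_B·R_Th + V_BE + (β+1)I_B·R_E, so I_B = (1.16 − 0.7) / (4.34 + 121×1.8) = 0.00208 mA.
I_C = β·I_B = 120×0.00208 = 0.249 mA, and I_E = (β+1)I_B = 0.251 mA.
V_CE = V_CC − I_C·R_C − I_E·R_E = 15 − 0.249×1.8 − 0.251×1.8 = 14.1 V.
V_CE = 14.1 V > 0.2 V confirms active-region operation.

I_C ≈ 0.25 mA, V_CE ≈ 14 V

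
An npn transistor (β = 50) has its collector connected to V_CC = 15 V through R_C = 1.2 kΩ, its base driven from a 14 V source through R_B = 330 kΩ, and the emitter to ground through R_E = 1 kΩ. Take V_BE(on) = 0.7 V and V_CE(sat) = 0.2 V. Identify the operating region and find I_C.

active; I_C ≈ 1.7 mA

Assume active. Base-emitter loop: I_B = (V_BB − V_BE)/(R_B + (β+1)R_E) = (14 − 0.7)/(330 + 51×1) = 0.0349 mA.
I_C = β·I_B = 50×0.0349 = 1.75 mA.
V_CE = V_CC − I_C·R_C − I_E·R_E = 15 − 1.75×1.2 − 1.78×1 = 11.1 V > V_CE(sat), so the active-region assumption holds.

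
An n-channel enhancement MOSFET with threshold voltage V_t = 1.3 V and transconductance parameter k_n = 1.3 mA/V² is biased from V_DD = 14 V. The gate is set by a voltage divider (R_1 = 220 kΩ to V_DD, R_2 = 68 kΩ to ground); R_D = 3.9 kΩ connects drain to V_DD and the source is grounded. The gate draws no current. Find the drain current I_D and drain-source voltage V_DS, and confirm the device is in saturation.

I_D ≈ 2.6 mA, V_DS ≈ 3.8 V

V_G = V_DD·R_2/(R_1+R_2) = 14×68/288 = 3.31 V. With the source grounded, V_GS = V_G = 3.31 V.
Assume saturation: I_D = (k_n/2)(V_GS − V_t)² = (1.3/2)×(3.31 − 1.3)² = 0.65×2.01² = 2.61 mA.
V_DS = V_DD − I_D·R_D = 14 − 2.61×3.9 = 3.8 V.
Saturation requires V_DS ≥ V_GS − V_t = 2.01 V; 3.8 ≥ 2.01 ✓.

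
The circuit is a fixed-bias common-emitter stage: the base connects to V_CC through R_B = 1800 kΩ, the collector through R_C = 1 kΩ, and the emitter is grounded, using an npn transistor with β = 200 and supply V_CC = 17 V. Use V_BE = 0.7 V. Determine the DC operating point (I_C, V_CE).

Base loop: V_CC = I_B·R_B + V_BE, so I_B = (17 − 0.7)/1800 kΩ = 0.00906 mA.
In the active region I_C = β·I_B = 200 × 0.00906 = 1.81 mA.
Collector loop: V_CE = V_CC − I_C·R_C = 17 − 1.81×1 = 15.2 V.
Since V_CE = 15.2 V > V_CE(sat) ≈ 0.2 V, the transistor is in the active region as assumed.

I_C ≈ 1.8 mA, V_CE ≈ 15 V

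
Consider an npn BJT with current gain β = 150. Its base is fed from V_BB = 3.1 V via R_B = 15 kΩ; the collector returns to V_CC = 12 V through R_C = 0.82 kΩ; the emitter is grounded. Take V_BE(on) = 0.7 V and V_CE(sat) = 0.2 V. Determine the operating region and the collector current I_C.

Assume active: I_B = (3.1 − 0.7)/15 = 0.16 mA, giving I_C = β·I_B = 24 mA.
But then V_CE = 12 − 24×0.82 = -7.68 V < V_CE(sat) = 0.2 V — impossible in the active region.
So the transistor is saturated. With V_CE = 0.2 V, I_C = (V_CC − 0.2)/R_C = 11.8/0.82 = 14.4 mA.
Check: β·I_B = 24 mA > I_C = 14.4 mA, confirming saturation.

saturation; I_C ≈ 14 mA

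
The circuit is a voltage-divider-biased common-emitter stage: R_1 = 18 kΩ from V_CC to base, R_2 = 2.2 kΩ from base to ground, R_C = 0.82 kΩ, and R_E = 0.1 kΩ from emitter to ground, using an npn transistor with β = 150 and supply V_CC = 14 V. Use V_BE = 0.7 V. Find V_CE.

Thevenize the base divider: V_Th = V_CC·R_2/(R_1+R_2) = 14×2.2/20.2 = 1.52 V, R_Th = R_1‖R_2 = 1.96 kΩ.
Base-emitter loop: V_Th = I_B·R_Th + V_BE + (β+1)I_B·R_E, so I_B = (1.52 − 0.7) / (1.96 + 151×0.1) = 0.0483 mA.
I_C = β·I_B = 150×0.0483 = 7.25 mA, and I_E = (β+1)I_B = 7.3 mA.
V_CE = V_CC − I_C·R_C − I_E·R_E = 14 − 7.25×0.82 − 7.3×0.1 = 7.32 V.
V_CE = 7.32 V > 0.2 V confirms active-region operation.

V_CE ≈ 7.3 V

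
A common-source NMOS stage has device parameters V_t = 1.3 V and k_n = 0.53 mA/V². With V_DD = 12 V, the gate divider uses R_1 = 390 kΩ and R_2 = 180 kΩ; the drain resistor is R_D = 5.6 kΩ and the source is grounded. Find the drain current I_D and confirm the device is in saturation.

V_G = V_DD·R_2/(R_1+R_2) = 12×180/570 = 3.79 V. With the source grounded, V_GS = V_G = 3.79 V.
Assume saturation: I_D = (k_n/2)(V_GS − V_t)² = (0.53/2)×(3.79 − 1.3)² = 0.265×2.49² = 1.64 mA.
V_DS = V_DD − I_D·R_D = 12 − 1.64×5.6 = 2.8 V.
Saturation requires V_DS ≥ V_GS − V_t = 2.49 V; 2.8 ≥ 2.49 ✓.

I_D ≈ 1.6 mA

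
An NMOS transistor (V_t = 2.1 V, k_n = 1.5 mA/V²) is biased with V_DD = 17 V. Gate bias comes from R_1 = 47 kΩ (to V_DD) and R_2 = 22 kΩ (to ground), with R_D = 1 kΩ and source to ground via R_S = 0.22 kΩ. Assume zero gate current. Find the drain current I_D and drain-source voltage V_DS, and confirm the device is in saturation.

V_G = V_DD·R_2/(R_1+R_2) = 17×22/69 = 5.42 V.
Assume saturation: I_D = (k_n/2)(V_GS − V_t)² with V_GS = V_G − I_D·R_S = 5.42 − 0.22·I_D.
Substituting gives 0.0363·I_D² − 2.1·I_D + 8.27 = 0, with roots I_D = 4.26 or 53.5 mA.
The root I_D = 53.5 mA gives V_GS = -6.34 V ≤ V_t, so take I_D = 4.26 mA.
Then V_GS = 4.48 V and V_DS = V_DD − I_D(R_D+R_S) = 17 − 4.26×1.22 = 11.8 V.
Saturation requires V_DS ≥ V_GS − V_t = 2.38 V; 11.8 ≥ 2.38 ✓.

I_D ≈ 4.3 mA, V_DS ≈ 12 V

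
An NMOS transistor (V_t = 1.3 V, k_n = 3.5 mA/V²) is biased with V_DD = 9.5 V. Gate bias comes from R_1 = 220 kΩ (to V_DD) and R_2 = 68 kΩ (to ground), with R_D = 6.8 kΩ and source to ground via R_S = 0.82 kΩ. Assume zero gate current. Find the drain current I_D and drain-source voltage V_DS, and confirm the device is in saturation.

I_D ≈ 0.5 mA, V_DS ≈ 5.7 V

V_G = V_DD·R_2/(R_1+R_2) = 9.5×68/288 = 2.24 V.
Assume saturation: I_D = (k_n/2)(V_GS − V_t)² with V_GS = V_G − I_D·R_S = 2.24 − 0.82·I_D.
Substituting gives 1.18·I_D² − 3.71·I_D + 1.56 = 0, with roots I_D = 0.499 or 2.65 mA.
The root I_D = 2.65 mA gives V_GS = 0.0692 V ≤ V_t, so take I_D = 0.499 mA.
Then V_GS = 1.83 V and V_DS = V_DD − I_D(R_D+R_S) = 9.5 − 0.499×7.62 = 5.7 V.
Saturation requires V_DS ≥ V_GS − V_t = 0.534 V; 5.7 ≥ 0.534 ✓.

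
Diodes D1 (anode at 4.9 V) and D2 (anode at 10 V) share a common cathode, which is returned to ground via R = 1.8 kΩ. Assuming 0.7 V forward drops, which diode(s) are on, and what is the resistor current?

Assume both conduct. Then node N would need to be at both 4.9−0.7 = 4.2 V and 10−0.7 = 9.3 V, which is impossible.
Assume only D2 conducts: V_N = 10 − 0.7 = 9.3 V, so I_R = 9.3/1.8 = 5.17 mA.
Check D1: its anode-to-cathode voltage is 4.9 − 9.3 = -4.4 V < 0.7 V, so it is off. The assumption is consistent.

Only D2 conducts; I_R ≈ 5.2 mA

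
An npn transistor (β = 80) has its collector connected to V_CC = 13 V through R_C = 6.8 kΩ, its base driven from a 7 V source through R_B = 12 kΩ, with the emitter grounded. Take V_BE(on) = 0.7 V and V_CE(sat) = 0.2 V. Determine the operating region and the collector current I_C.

saturation; I_C ≈ 1.9 mA

Assume active: I_B = (7 − 0.7)/12 = 0.525 mA, giving I_C = β·I_B = 42 mA.
But then V_CE = 13 − 42×6.8 = -273 V < V_CE(sat) = 0.2 V — impossible in the active region.
So the transistor is saturated. With V_CE = 0.2 V, I_C = (V_CC − 0.2)/R_C = 12.8/6.8 = 1.88 mA.
Check: β·I_B = 42 mA > I_C = 1.88 mA, confirming saturation.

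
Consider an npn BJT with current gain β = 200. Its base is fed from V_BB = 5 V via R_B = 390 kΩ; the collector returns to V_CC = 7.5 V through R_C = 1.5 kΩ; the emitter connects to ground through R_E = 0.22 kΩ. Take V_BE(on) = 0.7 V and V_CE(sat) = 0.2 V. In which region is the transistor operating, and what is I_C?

Assume active. Base-emitter loop: I_B = (V_BB − V_BE)/(R_B + (β+1)R_E) = (5 − 0.7)/(390 + 201×0.22) = 0.0099 mA.
I_C = β·I_B = 200×0.0099 = 1.98 mA.
V_CE = V_CC − I_C·R_C − I_E·R_E = 7.5 − 1.98×1.5 − 1.99×0.22 = 4.09 V > V_CE(sat), so the active-region assumption holds.

active; I_C ≈ 2 mA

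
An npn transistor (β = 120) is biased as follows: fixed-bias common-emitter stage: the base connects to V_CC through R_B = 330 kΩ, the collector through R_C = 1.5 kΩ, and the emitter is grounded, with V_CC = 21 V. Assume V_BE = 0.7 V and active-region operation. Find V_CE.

V_CE ≈ 9.9 V

Base loop: V_CC = I_B·R_B + V_BE, so I_B = (21 − 0.7)/330 kΩ = 0.0615 mA.
In the active region I_C = β·I_B = 120 × 0.0615 = 7.38 mA.
Collector loop: V_CE = V_CC − I_C·R_C = 21 − 7.38×1.5 = 9.93 V.
Since V_CE = 9.93 V > V_CE(sat) ≈ 0.2 V, the transistor is in the active region as assumed.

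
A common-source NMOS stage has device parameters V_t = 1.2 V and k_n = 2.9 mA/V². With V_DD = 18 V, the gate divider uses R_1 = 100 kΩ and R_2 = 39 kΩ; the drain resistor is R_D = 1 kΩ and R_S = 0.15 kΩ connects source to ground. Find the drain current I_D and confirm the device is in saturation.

V_G = V_DD·R_2/(R_1+R_2) = 18×39/139 = 5.05 V.
Assume saturation: I_D = (k_n/2)(V_GS − V_t)² with V_GS = V_G − I_D·R_S = 5.05 − 0.15·I_D.
Substituting gives 0.0326·I_D² − 2.67·I_D + 21.5 = 0, with roots I_D = 9.03 or 73 mA.
The root I_D = 73 mA gives V_GS = -5.89 V ≤ V_t, so take I_D = 9.03 mA.
Then V_GS = 3.7 V and V_DS = V_DD − I_D(R_D+R_S) = 18 − 9.03×1.15 = 7.61 V.
Saturation requires V_DS ≥ V_GS − V_t = 2.5 V; 7.61 ≥ 2.5 ✓.

I_D ≈ 9 mA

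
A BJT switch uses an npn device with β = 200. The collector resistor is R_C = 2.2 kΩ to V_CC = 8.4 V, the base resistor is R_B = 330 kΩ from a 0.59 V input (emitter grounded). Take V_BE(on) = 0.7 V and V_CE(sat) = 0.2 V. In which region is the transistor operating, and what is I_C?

V_BB = 0.59 V ≤ V_BE(on) = 0.7 V, so the base-emitter junction is not forward biased.
The transistor is in cutoff: I_B = I_C = 0.

cutoff; I_C ≈ 0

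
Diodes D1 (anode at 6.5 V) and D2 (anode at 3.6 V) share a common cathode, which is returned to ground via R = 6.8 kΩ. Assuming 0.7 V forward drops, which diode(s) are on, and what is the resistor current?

Only D1 conducts; I_R ≈ 0.85 mA

Assume both conduct. Then node N would need to be at both 6.5−0.7 = 5.8 V and 3.6−0.7 = 2.9 V, which is impossible.
Assume only D1 conducts: V_N = 6.5 − 0.7 = 5.8 V, so I_R = 5.8/6.8 = 0.853 mA.
Check D2: its anode-to-cathode voltage is 3.6 − 5.8 = -2.2 V < 0.7 V, so it is off. The assumption is consistent.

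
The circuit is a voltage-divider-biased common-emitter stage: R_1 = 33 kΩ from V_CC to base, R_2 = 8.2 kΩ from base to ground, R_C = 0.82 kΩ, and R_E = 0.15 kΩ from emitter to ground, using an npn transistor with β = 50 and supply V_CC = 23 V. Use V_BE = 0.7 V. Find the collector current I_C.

Thevenize the base divider: V_Th = V_CC·R_2/(R_1+R_2) = 23×8.2/41.2 = 4.58 V, R_Th = R_1‖R_2 = 6.57 kΩ.
Base-emitter loop: V_Th = I_B·R_Th + V_BE + (β+1)I_B·R_E, so I_B = (4.58 − 0.7) / (6.57 + 51×0.15) = 0.273 mA.
I_C = β·I_B = 50×0.273 = 13.6 mA, and I_E = (β+1)I_B = 13.9 mA.
V_CE = V_CC − I_C·R_C − I_E·R_E = 23 − 13.6×0.82 − 13.9×0.15 = 9.73 V.
V_CE = 9.73 V > 0.2 V confirms active-region operation.

I_C ≈ 14 mA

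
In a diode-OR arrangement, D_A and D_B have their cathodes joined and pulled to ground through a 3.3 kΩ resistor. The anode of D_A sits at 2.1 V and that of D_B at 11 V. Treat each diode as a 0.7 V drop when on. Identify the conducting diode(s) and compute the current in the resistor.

Only D_B conducts; I_R ≈ 3.1 mA

Assume both conduct. Then node N would need to be at both 2.1−0.7 = 1.4 V and 11−0.7 = 10.3 V, which is impossible.
Assume only D_B conducts: V_N = 11 − 0.7 = 10.3 V, so I_R = 10.3/3.3 = 3.12 mA.
Check D_A: its anode-to-cathode voltage is 2.1 − 10.3 = -8.2 V < 0.7 V, so it is off. The assumption is consistent.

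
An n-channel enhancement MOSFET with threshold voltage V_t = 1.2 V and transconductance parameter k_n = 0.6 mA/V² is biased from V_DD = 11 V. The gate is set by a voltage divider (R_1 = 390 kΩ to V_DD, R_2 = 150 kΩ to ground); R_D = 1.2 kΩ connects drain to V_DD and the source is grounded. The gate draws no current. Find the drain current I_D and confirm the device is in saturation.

V_G = V_DD·R_2/(R_1+R_2) = 11×150/540 = 3.06 V. With the source grounded, V_GS = V_G = 3.06 V.
Assume saturation: I_D = (k_n/2)(V_GS − V_t)² = (0.6/2)×(3.06 − 1.2)² = 0.3×1.86² = 1.03 mA.
V_DS = V_DD − I_D·R_D = 11 − 1.03×1.2 = 9.76 V.
Saturation requires V_DS ≥ V_GS − V_t = 1.86 V; 9.76 ≥ 1.86 ✓.

I_D ≈ 1 mA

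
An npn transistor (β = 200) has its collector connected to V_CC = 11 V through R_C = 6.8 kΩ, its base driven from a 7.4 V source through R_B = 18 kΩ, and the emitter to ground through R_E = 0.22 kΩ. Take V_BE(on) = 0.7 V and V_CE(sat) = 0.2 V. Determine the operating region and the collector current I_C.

Assume active: I_B = (7.4 − 0.7)/(18 + 201×0.22) = 0.108 mA, I_C = β·I_B = 21.5 mA.
Then V_CE = 11 − 21.5×6.8 − 21.6×0.22 = -140 V < 0.2 V — the active assumption fails.
Re-solve with V_CE = 0.2 V. KCL at the emitter: V_E/R_E = (V_BB−0.7−V_E)/R_B + (V_CC−0.2−V_E)/R_C, giving V_E = 0.413 V.
I_C = (V_CC − 0.2 − V_E)/R_C = (10.8 − 0.413)/6.8 = 1.53 mA.
Check: I_B = (6.7 − 0.413)/18 = 0.349 mA, and β·I_B = 69.9 mA > I_C, confirming saturation.

saturation; I_C ≈ 1.5 mA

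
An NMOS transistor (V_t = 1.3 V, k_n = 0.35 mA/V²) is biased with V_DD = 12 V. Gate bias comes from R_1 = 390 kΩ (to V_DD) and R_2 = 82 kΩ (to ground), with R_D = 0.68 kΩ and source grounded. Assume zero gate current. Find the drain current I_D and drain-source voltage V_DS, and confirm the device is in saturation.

V_G = V_DD·R_2/(R_1+R_2) = 12×82/472 = 2.08 V. With the source grounded, V_GS = V_G = 2.08 V.
Assume saturation: I_D = (k_n/2)(V_GS − V_t)² = (0.35/2)×(2.08 − 1.3)² = 0.175×0.785² = 0.108 mA.
V_DS = V_DD − I_D·R_D = 12 − 0.108×0.68 = 11.9 V.
Saturation requires V_DS ≥ V_GS − V_t = 0.785 V; 11.9 ≥ 0.785 ✓.

I_D ≈ 0.11 mA, V_DS ≈ 12 V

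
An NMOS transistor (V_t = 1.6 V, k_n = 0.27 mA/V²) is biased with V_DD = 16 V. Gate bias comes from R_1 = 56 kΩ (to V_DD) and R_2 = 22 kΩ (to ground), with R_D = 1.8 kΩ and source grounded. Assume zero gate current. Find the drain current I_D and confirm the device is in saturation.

I_D ≈ 1.1 mA

V_G = V_DD·R_2/(R_1+R_2) = 16×22/78 = 4.51 V. With the source grounded, V_GS = V_G = 4.51 V.
Assume saturation: I_D = (k_n/2)(V_GS − V_t)² = (0.27/2)×(4.51 − 1.6)² = 0.135×2.91² = 1.15 mA.
V_DS = V_DD − I_D·R_D = 16 − 1.15×1.8 = 13.9 V.
Saturation requires V_DS ≥ V_GS − V_t = 2.91 V; 13.9 ≥ 2.91 ✓.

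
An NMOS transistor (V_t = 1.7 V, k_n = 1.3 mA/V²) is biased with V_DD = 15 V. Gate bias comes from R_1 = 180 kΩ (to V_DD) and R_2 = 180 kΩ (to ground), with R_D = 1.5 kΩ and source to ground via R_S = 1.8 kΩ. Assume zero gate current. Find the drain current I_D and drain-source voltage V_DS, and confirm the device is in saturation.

I_D ≈ 2.2 mA, V_DS ≈ 7.7 V

V_G = V_DD·R_2/(R_1+R_2) = 15×180/360 = 7.5 V.
Assume saturation: I_D = (k_n/2)(V_GS − V_t)² with V_GS = V_G − I_D·R_S = 7.5 − 1.8·I_D.
Substituting gives 2.11·I_D² − 14.6·I_D + 21.9 = 0, with roots I_D = 2.2 or 4.72 mA.
The root I_D = 4.72 mA gives V_GS = -0.994 V ≤ V_t, so take I_D = 2.2 mA.
Then V_GS = 3.54 V and V_DS = V_DD − I_D(R_D+R_S) = 15 − 2.2×3.3 = 7.74 V.
Saturation requires V_DS ≥ V_GS − V_t = 1.84 V; 7.74 ≥ 1.84 ✓.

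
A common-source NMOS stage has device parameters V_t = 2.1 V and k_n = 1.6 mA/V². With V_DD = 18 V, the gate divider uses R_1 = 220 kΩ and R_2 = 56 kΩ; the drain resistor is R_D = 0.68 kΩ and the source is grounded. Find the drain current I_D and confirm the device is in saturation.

I_D ≈ 1.9 mA

V_G = V_DD·R_2/(R_1+R_2) = 18×56/276 = 3.65 V. With the source grounded, V_GS = V_G = 3.65 V.
Assume saturation: I_D = (k_n/2)(V_GS − V_t)² = (1.6/2)×(3.65 − 2.1)² = 0.8×1.55² = 1.93 mA.
V_DS = V_DD − I_D·R_D = 18 − 1.93×0.68 = 16.7 V.
Saturation requires V_DS ≥ V_GS − V_t = 1.55 V; 16.7 ≥ 1.55 ✓.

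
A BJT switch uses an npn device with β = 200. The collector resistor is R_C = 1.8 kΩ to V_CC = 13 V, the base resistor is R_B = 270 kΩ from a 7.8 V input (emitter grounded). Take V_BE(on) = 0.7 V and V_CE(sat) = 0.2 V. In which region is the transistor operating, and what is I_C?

Assume active. Base-emitter loop: I_B = (V_BB − V_BE)/R_B = (7.8 − 0.7)/270 = 0.0263 mA.
I_C = β·I_B = 200×0.0263 = 5.26 mA.
V_CE = V_CC − I_C·R_C = 13 − 5.26×1.8 = 3.53 V > V_CE(sat), so the active-region assumption holds.

active; I_C ≈ 5.3 mA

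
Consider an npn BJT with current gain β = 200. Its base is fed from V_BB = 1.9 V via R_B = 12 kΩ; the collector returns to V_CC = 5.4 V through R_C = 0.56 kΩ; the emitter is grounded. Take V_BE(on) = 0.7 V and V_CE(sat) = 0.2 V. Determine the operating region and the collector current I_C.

Assume active: I_B = (1.9 − 0.7)/12 = 0.1 mA, giving I_C = β·I_B = 20 mA.
But then V_CE = 5.4 − 20×0.56 = -5.8 V < V_CE(sat) = 0.2 V — impossible in the active region.
So the transistor is saturated. With V_CE = 0.2 V, I_C = (V_CC − 0.2)/R_C = 5.2/0.56 = 9.29 mA.
Check: β·I_B = 20 mA > I_C = 9.29 mA, confirming saturation.

saturation; I_C ≈ 9.3 mA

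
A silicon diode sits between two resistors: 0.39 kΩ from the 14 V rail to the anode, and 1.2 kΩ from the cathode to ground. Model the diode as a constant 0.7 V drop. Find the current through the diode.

I ≈ 8.4 mA

The two resistors are in series with the diode, so KVL gives 14 = I·0.39 + 0.7 + I·1.2.
I = (14 − 0.7) / (0.39 + 1.2) kΩ = 13.3 / 1.59 = 8.36 mA.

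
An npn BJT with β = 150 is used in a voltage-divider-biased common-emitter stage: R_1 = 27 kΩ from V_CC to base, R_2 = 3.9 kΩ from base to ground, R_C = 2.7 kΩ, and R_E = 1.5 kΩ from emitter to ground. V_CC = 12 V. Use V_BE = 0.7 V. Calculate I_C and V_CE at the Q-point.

Thevenize the base divider: V_Th = V_CC·R_2/(R_1+R_2) = 12×3.9/30.9 = 1.51 V, R_Th = R_1‖R_2 = 3.41 kΩ.
Base-emitter loop: V_Th = I_B·R_Th + V_BE + (β+1)I_B·R_E, so I_B = (1.51 − 0.7) / (3.41 + 151×1.5) = 0.00354 mA.
I_C = β·I_B = 150×0.00354 = 0.531 mA, and I_E = (β+1)I_B = 0.535 mA.
V_CE = V_CC − I_C·R_C − I_E·R_E = 12 − 0.531×2.7 − 0.535×1.5 = 9.76 V.
V_CE = 9.76 V > 0.2 V confirms active-region operation.

I_C ≈ 0.53 mA, V_CE ≈ 9.8 V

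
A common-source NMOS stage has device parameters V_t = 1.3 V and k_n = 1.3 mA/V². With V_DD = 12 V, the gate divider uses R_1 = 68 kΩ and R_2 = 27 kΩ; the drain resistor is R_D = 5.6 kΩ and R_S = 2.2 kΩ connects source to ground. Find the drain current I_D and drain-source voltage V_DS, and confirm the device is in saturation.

I_D ≈ 0.54 mA, V_DS ≈ 7.8 V

V_G = V_DD·R_2/(R_1+R_2) = 12×27/95 = 3.41 V.
Assume saturation: I_D = (k_n/2)(V_GS − V_t)² with V_GS = V_G − I_D·R_S = 3.41 − 2.2·I_D.
Substituting gives 3.15·I_D² − 7.04·I_D + 2.9 = 0, with roots I_D = 0.544 or 1.69 mA.
The root I_D = 1.69 mA gives V_GS = -0.314 V ≤ V_t, so take I_D = 0.544 mA.
Then V_GS = 2.21 V and V_DS = V_DD − I_D(R_D+R_S) = 12 − 0.544×7.8 = 7.76 V.
Saturation requires V_DS ≥ V_GS − V_t = 0.915 V; 7.76 ≥ 0.915 ✓.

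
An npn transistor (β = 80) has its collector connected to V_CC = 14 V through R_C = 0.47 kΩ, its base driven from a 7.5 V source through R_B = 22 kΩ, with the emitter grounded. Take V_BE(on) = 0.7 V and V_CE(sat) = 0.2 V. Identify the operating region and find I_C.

Assume active. Base-emitter loop: I_B = (V_BB − V_BE)/R_B = (7.5 − 0.7)/22 = 0.309 mA.
I_C = β·I_B = 80×0.309 = 24.7 mA.
V_CE = V_CC − I_C·R_C = 14 − 24.7×0.47 = 2.38 V > V_CE(sat), so the active-region assumption holds.

active; I_C ≈ 25 mA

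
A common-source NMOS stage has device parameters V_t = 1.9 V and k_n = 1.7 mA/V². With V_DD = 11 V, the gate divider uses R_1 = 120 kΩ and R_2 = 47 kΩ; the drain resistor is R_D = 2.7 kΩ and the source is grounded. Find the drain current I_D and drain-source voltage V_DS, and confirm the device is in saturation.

I_D ≈ 1.2 mA, V_DS ≈ 7.7 V

V_G = V_DD·R_2/(R_1+R_2) = 11×47/167 = 3.1 V. With the source grounded, V_GS = V_G = 3.1 V.
Assume saturation: I_D = (k_n/2)(V_GS − V_t)² = (1.7/2)×(3.1 − 1.9)² = 0.85×1.2² = 1.22 mA.
V_DS = V_DD − I_D·R_D = 11 − 1.22×2.7 = 7.72 V.
Saturation requires V_DS ≥ V_GS − V_t = 1.2 V; 7.72 ≥ 1.2 ✓.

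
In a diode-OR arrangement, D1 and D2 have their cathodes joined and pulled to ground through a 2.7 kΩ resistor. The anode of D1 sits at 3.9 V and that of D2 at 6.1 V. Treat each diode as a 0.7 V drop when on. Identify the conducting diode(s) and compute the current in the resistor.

Assume both conduct. Then node N would need to be at both 3.9−0.7 = 3.2 V and 6.1−0.7 = 5.4 V, which is impossible.
Assume only D2 conducts: V_N = 6.1 − 0.7 = 5.4 V, so I_R = 5.4/2.7 = 2 mA.
Check D1: its anode-to-cathode voltage is 3.9 − 5.4 = -1.5 V < 0.7 V, so it is off. The assumption is consistent.

Only D2 conducts; I_R ≈ 2 mA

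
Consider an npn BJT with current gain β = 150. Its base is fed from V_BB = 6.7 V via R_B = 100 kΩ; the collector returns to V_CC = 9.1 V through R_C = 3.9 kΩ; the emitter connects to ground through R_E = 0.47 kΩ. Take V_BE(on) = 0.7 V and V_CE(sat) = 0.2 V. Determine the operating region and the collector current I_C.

saturation; I_C ≈ 2 mA

Assume active: I_B = (6.7 − 0.7)/(100 + 151×0.47) = 0.0351 mA, I_C = β·I_B = 5.26 mA.
Then V_CE = 9.1 − 5.26×3.9 − 5.3×0.47 = -13.9 V < 0.2 V — the active assumption fails.
Re-solve with V_CE = 0.2 V. KCL at the emitter: V_E/R_E = (V_BB−0.7−V_E)/R_B + (V_CC−0.2−V_E)/R_C, giving V_E = 0.978 V.
I_C = (V_CC − 0.2 − V_E)/R_C = (8.9 − 0.978)/3.9 = 2.03 mA.
Check: I_B = (6 − 0.978)/100 = 0.0502 mA, and β·I_B = 7.53 mA > I_C, confirming saturation.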